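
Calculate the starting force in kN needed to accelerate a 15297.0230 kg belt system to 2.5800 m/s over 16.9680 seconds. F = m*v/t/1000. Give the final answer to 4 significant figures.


F = 15297.0230 * 2.5800 / 16.9680 / 1000
F = 2.326 kN


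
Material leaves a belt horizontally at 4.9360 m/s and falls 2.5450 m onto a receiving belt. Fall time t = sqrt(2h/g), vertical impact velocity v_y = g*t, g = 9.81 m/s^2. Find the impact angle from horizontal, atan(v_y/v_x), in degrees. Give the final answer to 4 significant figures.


t = sqrt(2*2.5450/9.81) = 0.720318 s
v_y = 9.81 * 0.720318 = 7.06632 m/s
angle = atan(7.06632 / 4.9360) = 55.06 deg


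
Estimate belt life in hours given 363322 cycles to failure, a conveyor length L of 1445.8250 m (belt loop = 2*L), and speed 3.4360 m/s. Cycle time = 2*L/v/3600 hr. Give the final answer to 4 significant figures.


cycle_time = 2 * 1445.8250 / 3.4360 / 3600 = 0.233771 hr
life = 363322 * 0.233771 = 84930 hours


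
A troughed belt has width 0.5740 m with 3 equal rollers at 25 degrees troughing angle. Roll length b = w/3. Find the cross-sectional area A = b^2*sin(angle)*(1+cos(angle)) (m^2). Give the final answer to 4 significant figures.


b = 0.5740/3 = 0.191333 m
A = 0.191333^2 * sin(25 deg) * (1 + cos(25 deg))
A = 0.02949 m^2


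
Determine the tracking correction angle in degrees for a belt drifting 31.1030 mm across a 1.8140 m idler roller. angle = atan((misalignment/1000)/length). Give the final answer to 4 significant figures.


misalign_m = 31.1030 / 1000 = 0.031103 m
angle = atan(0.031103 / 1.8140)
angle = 0.9823 deg


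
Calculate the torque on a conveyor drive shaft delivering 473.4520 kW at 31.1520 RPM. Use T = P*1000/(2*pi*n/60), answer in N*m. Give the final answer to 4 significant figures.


omega = 2*pi*31.1520/60 = 3.26223 rad/s
T = 473.4520*1000 / 3.26223
T = 145100 N*m


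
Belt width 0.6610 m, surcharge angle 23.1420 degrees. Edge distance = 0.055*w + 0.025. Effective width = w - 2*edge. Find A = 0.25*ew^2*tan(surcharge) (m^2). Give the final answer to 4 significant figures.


edge = 0.055*0.6610 + 0.025 = 0.061355 m
ew = 0.6610 - 2*0.061355 = 0.53829 m
A = 0.25 * 0.53829^2 * tan(23.1420 deg)
A = 0.03096 m^2


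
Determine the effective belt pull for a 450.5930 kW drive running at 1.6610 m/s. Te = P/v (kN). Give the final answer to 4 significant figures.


Te = P / v = 450.5930 / 1.6610
Te = 271.3 kN


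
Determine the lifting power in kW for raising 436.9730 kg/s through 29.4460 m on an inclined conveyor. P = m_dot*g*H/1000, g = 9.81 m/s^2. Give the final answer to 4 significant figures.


P = 436.9730 * 9.81 * 29.4460 / 1000
P = 126.2 kW


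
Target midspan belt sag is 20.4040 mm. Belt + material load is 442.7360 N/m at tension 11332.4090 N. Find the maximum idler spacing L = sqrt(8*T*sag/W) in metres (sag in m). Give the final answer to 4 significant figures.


sag = 20.4040/1000 = 0.020404 m
L = sqrt(8 * 11332.4090 * 0.020404 / 442.7360)
L = 2.044 m


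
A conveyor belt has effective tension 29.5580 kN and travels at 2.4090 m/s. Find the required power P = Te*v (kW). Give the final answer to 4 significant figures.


P = Te * v = 29.5580 * 2.4090
P = 71.21 kW


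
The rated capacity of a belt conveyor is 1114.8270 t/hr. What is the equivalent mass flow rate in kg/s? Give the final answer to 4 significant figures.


m_dot = 1114.8270 * 1000 / 3600
m_dot = 309.7 kg/s


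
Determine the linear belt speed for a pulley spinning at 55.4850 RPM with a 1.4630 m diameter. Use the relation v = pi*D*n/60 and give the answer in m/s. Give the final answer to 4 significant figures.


v = pi * 1.4630 * 55.4850 / 60
v = 4.250 m/s


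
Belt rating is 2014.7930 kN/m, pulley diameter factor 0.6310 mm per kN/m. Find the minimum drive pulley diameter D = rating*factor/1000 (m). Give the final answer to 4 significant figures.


D = 2014.7930 * 0.6310 / 1000
D = 1.271 m


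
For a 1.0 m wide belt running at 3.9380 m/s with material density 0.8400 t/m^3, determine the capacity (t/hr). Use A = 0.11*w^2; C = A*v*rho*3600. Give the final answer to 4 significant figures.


A = 0.11 * 1.0^2 = 0.11 m^2
C = 0.11 * 3.9380 * 0.8400 * 3600
C = 1310 t/hr


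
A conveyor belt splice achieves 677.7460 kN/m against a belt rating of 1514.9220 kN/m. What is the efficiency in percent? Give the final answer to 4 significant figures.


Eff = 677.7460 / 1514.9220 * 100
Eff = 44.74 %


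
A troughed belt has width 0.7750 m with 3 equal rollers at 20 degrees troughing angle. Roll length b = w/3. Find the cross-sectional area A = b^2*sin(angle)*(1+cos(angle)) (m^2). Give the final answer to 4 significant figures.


b = 0.7750/3 = 0.258333 m
A = 0.258333^2 * sin(20 deg) * (1 + cos(20 deg))
A = 0.04427 m^2


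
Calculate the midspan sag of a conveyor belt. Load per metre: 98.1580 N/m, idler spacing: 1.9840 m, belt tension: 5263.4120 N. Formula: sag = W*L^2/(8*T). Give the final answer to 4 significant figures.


sag = 98.1580 * 1.9840^2 / (8 * 5263.4120)
sag = 0.009176 m


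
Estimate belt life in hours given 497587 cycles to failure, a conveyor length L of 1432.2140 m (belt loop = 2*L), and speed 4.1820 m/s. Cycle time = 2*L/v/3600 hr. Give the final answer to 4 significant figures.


cycle_time = 2 * 1432.2140 / 4.1820 / 3600 = 0.190262 hr
life = 497587 * 0.190262 = 94670 hours


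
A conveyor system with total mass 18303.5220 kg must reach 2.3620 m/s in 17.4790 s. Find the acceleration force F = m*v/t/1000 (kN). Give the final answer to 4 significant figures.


F = 18303.5220 * 2.3620 / 17.4790 / 1000
F = 2.473 kN


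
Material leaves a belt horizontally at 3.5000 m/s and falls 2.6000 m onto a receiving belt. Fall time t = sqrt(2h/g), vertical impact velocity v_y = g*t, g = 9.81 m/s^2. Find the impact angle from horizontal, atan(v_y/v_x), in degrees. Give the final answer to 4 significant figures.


t = sqrt(2*2.6000/9.81) = 0.72806 s
v_y = 9.81 * 0.72806 = 7.14227 m/s
angle = atan(7.14227 / 3.5000) = 63.89 deg


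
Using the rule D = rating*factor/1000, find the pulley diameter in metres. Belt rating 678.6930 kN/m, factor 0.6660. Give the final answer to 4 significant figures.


D = 678.6930 * 0.6660 / 1000
D = 0.4520 m


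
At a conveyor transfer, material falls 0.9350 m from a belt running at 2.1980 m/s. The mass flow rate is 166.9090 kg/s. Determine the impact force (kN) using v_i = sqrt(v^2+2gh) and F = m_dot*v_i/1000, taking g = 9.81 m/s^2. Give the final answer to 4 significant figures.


v_i = sqrt(2.1980^2 + 2*9.81*0.9350) = 4.81414 m/s
F = 166.9090 * 4.81414 / 1000
F = 0.8035 kN


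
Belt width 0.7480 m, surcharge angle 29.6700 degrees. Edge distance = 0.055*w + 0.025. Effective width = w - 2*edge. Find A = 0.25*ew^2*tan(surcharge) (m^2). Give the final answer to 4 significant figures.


edge = 0.055*0.7480 + 0.025 = 0.06614 m
ew = 0.7480 - 2*0.06614 = 0.61572 m
A = 0.25 * 0.61572^2 * tan(29.6700 deg)
A = 0.05399 m^2


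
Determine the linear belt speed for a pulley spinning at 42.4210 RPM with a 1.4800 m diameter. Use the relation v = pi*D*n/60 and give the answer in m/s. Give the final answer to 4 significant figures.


v = pi * 1.4800 * 42.4210 / 60
v = 3.287 m/s


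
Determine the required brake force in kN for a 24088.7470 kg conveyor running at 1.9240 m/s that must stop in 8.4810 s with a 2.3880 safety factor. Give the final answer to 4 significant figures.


F = 24088.7470 * 1.9240 / 8.4810 * 2.3880 / 1000
F = 13.05 kN


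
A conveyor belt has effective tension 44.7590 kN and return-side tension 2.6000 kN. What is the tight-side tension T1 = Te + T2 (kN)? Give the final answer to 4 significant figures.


T1 = Te + T2 = 44.7590 + 2.6000
T1 = 47.36 kN


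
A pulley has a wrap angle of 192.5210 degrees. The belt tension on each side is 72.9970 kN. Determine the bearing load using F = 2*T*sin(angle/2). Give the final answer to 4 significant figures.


F = 2 * 72.9970 * sin(192.5210/2 deg)
F = 145.1 kN


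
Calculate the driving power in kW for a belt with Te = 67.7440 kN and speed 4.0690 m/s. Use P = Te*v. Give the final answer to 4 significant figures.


P = Te * v = 67.7440 * 4.0690
P = 275.7 kW


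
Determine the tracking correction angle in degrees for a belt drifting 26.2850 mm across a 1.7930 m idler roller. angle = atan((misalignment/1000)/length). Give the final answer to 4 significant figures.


misalign_m = 26.2850 / 1000 = 0.026285 m
angle = atan(0.026285 / 1.7930)
angle = 0.8399 deg


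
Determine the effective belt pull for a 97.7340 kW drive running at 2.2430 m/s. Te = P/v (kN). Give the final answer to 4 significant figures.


Te = P / v = 97.7340 / 2.2430
Te = 43.57 kN


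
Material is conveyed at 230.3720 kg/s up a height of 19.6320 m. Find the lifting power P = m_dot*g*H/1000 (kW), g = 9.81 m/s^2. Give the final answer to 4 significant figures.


P = 230.3720 * 9.81 * 19.6320 / 1000
P = 44.37 kW


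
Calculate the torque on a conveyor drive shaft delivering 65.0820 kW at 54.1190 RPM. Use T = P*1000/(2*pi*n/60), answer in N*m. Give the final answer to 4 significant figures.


omega = 2*pi*54.1190/60 = 5.66733 rad/s
T = 65.0820*1000 / 5.66733
T = 11480 N*m


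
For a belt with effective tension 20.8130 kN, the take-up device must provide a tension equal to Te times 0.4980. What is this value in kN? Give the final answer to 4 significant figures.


T_tu = 20.8130 * 0.4980
T_tu = 10.36 kN


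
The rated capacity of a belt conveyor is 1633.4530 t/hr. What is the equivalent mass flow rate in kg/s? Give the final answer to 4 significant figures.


m_dot = 1633.4530 * 1000 / 3600
m_dot = 453.7 kg/s


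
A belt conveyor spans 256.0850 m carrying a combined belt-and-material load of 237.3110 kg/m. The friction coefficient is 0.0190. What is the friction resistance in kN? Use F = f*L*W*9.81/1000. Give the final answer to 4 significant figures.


F = 0.0190 * 256.0850 * 237.3110 * 9.81 / 1000
F = 11.33 kN


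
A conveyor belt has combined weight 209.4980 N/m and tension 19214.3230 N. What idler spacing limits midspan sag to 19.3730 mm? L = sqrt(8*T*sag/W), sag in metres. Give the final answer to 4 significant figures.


sag = 19.3730/1000 = 0.019373 m
L = sqrt(8 * 19214.3230 * 0.019373 / 209.4980)
L = 3.770 m


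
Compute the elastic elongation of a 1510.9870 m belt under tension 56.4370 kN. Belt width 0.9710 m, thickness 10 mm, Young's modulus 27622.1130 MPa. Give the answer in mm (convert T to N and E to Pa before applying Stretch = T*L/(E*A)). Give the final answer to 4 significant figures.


A = 0.9710 * 0.01 = 0.00971 m^2
Stretch = 56.4370*1000 * 1510.9870 / (27622.1130e6 * 0.00971) * 1000
Stretch = 317.9 mm


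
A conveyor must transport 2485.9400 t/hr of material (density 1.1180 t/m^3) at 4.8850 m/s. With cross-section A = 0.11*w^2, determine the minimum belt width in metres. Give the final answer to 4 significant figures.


A_req = 2485.9400 / (4.8850 * 1.1180 * 3600) = 0.126439 m^2
w = sqrt(0.126439 / 0.11)
w = 1.072 m


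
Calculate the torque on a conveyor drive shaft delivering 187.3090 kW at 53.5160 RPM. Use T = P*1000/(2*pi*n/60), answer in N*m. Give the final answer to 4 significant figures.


omega = 2*pi*53.5160/60 = 5.60418 rad/s
T = 187.3090*1000 / 5.60418
T = 33420 N*m


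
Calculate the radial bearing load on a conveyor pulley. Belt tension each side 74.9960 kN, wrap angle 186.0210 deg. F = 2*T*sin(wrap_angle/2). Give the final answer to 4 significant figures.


F = 2 * 74.9960 * sin(186.0210/2 deg)
F = 149.8 kN


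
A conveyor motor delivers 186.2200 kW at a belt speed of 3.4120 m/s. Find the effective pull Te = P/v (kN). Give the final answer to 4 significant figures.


Te = P / v = 186.2200 / 3.4120
Te = 54.58 kN


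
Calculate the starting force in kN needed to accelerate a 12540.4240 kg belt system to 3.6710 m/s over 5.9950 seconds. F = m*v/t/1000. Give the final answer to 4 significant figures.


F = 12540.4240 * 3.6710 / 5.9950 / 1000
F = 7.679 kN


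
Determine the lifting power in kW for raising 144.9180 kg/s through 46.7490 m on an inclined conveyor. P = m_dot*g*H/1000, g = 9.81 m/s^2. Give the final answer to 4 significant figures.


P = 144.9180 * 9.81 * 46.7490 / 1000
P = 66.46 kW


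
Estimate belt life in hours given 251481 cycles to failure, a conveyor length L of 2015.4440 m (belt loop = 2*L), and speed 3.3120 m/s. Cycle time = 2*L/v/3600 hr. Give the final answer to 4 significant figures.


cycle_time = 2 * 2015.4440 / 3.3120 / 3600 = 0.338071 hr
life = 251481 * 0.338071 = 85020 hours


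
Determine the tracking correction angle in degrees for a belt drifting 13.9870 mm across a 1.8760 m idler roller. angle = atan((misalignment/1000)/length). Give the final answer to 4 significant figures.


misalign_m = 13.9870 / 1000 = 0.013987 m
angle = atan(0.013987 / 1.8760)
angle = 0.4272 deg


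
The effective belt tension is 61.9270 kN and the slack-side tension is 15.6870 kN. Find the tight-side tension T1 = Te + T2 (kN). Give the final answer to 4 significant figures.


T1 = Te + T2 = 61.9270 + 15.6870
T1 = 77.61 kN


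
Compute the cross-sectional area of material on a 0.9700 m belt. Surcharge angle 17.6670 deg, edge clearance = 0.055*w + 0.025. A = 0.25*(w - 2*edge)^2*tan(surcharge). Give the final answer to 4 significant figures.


edge = 0.055*0.9700 + 0.025 = 0.07835 m
ew = 0.9700 - 2*0.07835 = 0.8133 m
A = 0.25 * 0.8133^2 * tan(17.6670 deg)
A = 0.05267 m^2


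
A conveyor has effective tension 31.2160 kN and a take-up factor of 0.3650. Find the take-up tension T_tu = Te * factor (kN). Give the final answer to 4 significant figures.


T_tu = 31.2160 * 0.3650
T_tu = 11.39 kN


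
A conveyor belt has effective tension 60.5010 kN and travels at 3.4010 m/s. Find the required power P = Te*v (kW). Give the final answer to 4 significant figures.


P = Te * v = 60.5010 * 3.4010
P = 205.8 kW


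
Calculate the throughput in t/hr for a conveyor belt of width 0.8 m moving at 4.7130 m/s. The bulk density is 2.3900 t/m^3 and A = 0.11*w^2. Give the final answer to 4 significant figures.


A = 0.11 * 0.8^2 = 0.0704 m^2
C = 0.0704 * 4.7130 * 2.3900 * 3600
C = 2855 t/hr


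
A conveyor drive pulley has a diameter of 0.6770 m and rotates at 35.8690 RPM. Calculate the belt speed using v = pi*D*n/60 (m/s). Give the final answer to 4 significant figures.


v = pi * 0.6770 * 35.8690 / 60
v = 1.271 m/s


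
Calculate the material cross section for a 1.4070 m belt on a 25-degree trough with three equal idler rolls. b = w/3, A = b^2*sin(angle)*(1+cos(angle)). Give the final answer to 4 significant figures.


b = 1.4070/3 = 0.469 m
A = 0.469^2 * sin(25 deg) * (1 + cos(25 deg))
A = 0.1772 m^2


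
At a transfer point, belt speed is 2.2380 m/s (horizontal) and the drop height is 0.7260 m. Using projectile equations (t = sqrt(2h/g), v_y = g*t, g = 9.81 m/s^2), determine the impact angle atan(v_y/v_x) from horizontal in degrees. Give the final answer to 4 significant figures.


t = sqrt(2*0.7260/9.81) = 0.384724 s
v_y = 9.81 * 0.384724 = 3.77414 m/s
angle = atan(3.77414 / 2.2380) = 59.33 deg


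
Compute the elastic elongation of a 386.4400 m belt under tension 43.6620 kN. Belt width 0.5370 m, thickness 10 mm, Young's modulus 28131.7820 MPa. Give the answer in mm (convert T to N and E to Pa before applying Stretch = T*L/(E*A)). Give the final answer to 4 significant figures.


A = 0.5370 * 0.01 = 0.00537 m^2
Stretch = 43.6620*1000 * 386.4400 / (28131.7820e6 * 0.00537) * 1000
Stretch = 111.7 mm


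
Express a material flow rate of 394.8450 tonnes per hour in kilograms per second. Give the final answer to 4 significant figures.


m_dot = 394.8450 * 1000 / 3600
m_dot = 109.7 kg/s


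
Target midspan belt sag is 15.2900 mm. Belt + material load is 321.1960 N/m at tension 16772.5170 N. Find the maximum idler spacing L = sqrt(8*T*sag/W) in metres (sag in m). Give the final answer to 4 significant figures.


sag = 15.2900/1000 = 0.015290 m
L = sqrt(8 * 16772.5170 * 0.015290 / 321.1960)
L = 2.527 m


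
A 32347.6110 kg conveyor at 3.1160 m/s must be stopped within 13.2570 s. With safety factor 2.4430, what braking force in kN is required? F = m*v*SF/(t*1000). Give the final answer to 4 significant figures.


F = 32347.6110 * 3.1160 / 13.2570 * 2.4430 / 1000
F = 18.57 kN


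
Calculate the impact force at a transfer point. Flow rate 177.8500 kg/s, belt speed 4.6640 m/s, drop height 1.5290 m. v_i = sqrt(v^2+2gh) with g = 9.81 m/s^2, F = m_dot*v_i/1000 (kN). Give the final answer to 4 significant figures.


v_i = sqrt(4.6640^2 + 2*9.81*1.5290) = 7.19388 m/s
F = 177.8500 * 7.19388 / 1000
F = 1.279 kN


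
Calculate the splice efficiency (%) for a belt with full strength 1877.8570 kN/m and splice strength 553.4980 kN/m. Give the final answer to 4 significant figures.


Eff = 553.4980 / 1877.8570 * 100
Eff = 29.47 %


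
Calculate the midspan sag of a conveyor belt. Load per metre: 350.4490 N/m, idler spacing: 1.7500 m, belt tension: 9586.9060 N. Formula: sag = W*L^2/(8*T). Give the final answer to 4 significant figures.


sag = 350.4490 * 1.7500^2 / (8 * 9586.9060)
sag = 0.01399 m


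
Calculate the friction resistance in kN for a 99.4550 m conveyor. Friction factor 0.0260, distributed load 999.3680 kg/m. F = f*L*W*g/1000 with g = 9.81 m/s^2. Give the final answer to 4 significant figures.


F = 0.0260 * 99.4550 * 999.3680 * 9.81 / 1000
F = 25.35 kN


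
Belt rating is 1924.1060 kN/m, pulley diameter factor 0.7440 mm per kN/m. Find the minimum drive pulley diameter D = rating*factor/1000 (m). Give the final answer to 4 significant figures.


D = 1924.1060 * 0.7440 / 1000
D = 1.432 m


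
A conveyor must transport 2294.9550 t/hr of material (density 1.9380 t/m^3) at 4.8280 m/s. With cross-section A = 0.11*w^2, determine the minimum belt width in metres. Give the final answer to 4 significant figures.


A_req = 2294.9550 / (4.8280 * 1.9380 * 3600) = 0.0681319 m^2
w = sqrt(0.0681319 / 0.11)
w = 0.7870 m


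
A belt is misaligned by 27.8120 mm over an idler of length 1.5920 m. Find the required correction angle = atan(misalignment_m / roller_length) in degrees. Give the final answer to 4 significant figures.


misalign_m = 27.8120 / 1000 = 0.027812 m
angle = atan(0.027812 / 1.5920)
angle = 1.001 deg


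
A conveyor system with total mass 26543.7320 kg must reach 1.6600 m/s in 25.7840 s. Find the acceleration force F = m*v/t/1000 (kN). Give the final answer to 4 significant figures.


F = 26543.7320 * 1.6600 / 25.7840 / 1000
F = 1.709 kN


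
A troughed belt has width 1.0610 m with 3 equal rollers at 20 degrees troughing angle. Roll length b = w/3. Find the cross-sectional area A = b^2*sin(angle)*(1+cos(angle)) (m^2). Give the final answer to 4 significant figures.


b = 1.0610/3 = 0.353667 m
A = 0.353667^2 * sin(20 deg) * (1 + cos(20 deg))
A = 0.08298 m^2


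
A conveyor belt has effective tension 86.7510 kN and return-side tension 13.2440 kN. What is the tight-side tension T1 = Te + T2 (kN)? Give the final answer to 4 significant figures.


T1 = Te + T2 = 86.7510 + 13.2440
T1 = 100.0 kN


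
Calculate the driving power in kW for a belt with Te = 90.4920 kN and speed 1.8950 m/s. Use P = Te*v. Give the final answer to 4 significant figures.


P = Te * v = 90.4920 * 1.8950
P = 171.5 kW


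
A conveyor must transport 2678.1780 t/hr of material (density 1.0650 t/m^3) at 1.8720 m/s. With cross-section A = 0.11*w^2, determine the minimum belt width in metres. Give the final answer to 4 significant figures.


A_req = 2678.1780 / (1.8720 * 1.0650 * 3600) = 0.373148 m^2
w = sqrt(0.373148 / 0.11)
w = 1.842 m


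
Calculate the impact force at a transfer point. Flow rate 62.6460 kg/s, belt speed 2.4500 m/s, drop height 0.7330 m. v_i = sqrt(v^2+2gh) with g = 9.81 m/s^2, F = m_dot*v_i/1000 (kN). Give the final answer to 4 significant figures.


v_i = sqrt(2.4500^2 + 2*9.81*0.7330) = 4.51486 m/s
F = 62.6460 * 4.51486 / 1000
F = 0.2828 kN


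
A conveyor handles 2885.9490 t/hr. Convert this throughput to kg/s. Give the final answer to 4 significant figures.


m_dot = 2885.9490 * 1000 / 3600
m_dot = 801.7 kg/s


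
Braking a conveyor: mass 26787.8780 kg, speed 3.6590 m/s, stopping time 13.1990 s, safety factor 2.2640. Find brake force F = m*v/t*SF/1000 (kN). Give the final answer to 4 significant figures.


F = 26787.8780 * 3.6590 / 13.1990 * 2.2640 / 1000
F = 16.81 kN


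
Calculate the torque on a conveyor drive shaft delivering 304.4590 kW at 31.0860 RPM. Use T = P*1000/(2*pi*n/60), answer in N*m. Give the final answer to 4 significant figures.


omega = 2*pi*31.0860/60 = 3.25532 rad/s
T = 304.4590*1000 / 3.25532
T = 93530 N*m


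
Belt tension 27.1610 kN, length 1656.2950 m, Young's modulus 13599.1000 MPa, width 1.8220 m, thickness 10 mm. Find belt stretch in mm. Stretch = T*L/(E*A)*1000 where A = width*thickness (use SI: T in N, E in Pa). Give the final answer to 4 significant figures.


A = 1.8220 * 0.01 = 0.01822 m^2
Stretch = 27.1610*1000 * 1656.2950 / (13599.1000e6 * 0.01822) * 1000
Stretch = 181.6 mm


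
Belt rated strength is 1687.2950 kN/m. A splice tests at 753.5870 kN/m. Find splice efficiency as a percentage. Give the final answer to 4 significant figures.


Eff = 753.5870 / 1687.2950 * 100
Eff = 44.66 %


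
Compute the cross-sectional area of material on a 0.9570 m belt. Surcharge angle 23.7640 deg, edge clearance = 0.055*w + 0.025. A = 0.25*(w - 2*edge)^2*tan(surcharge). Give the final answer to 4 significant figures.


edge = 0.055*0.9570 + 0.025 = 0.077635 m
ew = 0.9570 - 2*0.077635 = 0.80173 m
A = 0.25 * 0.80173^2 * tan(23.7640 deg)
A = 0.07075 m^2


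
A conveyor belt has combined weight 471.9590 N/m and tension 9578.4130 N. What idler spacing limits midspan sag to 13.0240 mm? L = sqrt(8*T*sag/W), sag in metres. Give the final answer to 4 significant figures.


sag = 13.0240/1000 = 0.013024 m
L = sqrt(8 * 9578.4130 * 0.013024 / 471.9590)
L = 1.454 m


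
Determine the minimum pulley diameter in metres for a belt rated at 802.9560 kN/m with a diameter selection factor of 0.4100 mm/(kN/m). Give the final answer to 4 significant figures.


D = 802.9560 * 0.4100 / 1000
D = 0.3292 m


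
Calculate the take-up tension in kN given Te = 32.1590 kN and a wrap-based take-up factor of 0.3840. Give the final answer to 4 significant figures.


T_tu = 32.1590 * 0.3840
T_tu = 12.35 kN


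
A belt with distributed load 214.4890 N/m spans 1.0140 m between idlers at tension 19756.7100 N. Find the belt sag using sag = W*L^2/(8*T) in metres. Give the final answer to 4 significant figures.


sag = 214.4890 * 1.0140^2 / (8 * 19756.7100)
sag = 0.001395 m


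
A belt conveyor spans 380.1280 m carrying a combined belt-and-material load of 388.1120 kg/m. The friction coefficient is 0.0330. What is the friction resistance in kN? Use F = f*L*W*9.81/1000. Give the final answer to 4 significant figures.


F = 0.0330 * 380.1280 * 388.1120 * 9.81 / 1000
F = 47.76 kN


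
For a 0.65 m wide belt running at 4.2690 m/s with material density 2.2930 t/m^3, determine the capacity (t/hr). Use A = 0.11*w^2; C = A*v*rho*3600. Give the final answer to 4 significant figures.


A = 0.11 * 0.65^2 = 0.046475 m^2
C = 0.046475 * 4.2690 * 2.2930 * 3600
C = 1638 t/hr


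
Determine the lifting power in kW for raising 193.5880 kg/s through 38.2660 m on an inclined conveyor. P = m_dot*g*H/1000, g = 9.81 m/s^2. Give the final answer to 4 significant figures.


P = 193.5880 * 9.81 * 38.2660 / 1000
P = 72.67 kW


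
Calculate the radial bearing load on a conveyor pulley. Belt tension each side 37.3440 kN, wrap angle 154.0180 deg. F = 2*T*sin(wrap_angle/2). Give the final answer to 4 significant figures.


F = 2 * 37.3440 * sin(154.0180/2 deg)
F = 72.78 kN


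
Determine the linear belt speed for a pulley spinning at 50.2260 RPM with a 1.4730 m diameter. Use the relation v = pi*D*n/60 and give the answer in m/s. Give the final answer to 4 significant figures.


v = pi * 1.4730 * 50.2260 / 60
v = 3.874 m/s


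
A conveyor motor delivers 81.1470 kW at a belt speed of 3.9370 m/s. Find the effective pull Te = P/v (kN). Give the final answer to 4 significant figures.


Te = P / v = 81.1470 / 3.9370
Te = 20.61 kN


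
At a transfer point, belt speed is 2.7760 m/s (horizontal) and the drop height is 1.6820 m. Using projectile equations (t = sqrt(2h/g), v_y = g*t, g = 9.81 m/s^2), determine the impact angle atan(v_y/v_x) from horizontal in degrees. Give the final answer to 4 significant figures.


t = sqrt(2*1.6820/9.81) = 0.58559 s
v_y = 9.81 * 0.58559 = 5.74464 m/s
angle = atan(5.74464 / 2.7760) = 64.21 deg


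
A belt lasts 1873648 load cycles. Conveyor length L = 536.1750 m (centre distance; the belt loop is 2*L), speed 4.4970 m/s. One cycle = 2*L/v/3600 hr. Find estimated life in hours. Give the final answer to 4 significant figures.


cycle_time = 2 * 536.1750 / 4.4970 / 3600 = 0.0662386 hr
life = 1873648 * 0.0662386 = 124100 hours


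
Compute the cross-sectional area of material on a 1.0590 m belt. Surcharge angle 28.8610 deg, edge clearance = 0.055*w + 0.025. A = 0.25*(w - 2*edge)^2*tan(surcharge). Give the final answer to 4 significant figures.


edge = 0.055*1.0590 + 0.025 = 0.083245 m
ew = 1.0590 - 2*0.083245 = 0.89251 m
A = 0.25 * 0.89251^2 * tan(28.8610 deg)
A = 0.1098 m^2


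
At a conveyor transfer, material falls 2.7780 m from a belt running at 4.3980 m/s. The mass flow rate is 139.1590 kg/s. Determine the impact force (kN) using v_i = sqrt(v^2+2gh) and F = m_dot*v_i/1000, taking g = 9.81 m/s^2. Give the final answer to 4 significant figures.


v_i = sqrt(4.3980^2 + 2*9.81*2.7780) = 8.59341 m/s
F = 139.1590 * 8.59341 / 1000
F = 1.196 kN


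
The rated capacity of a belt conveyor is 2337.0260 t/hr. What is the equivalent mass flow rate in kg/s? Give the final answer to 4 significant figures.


m_dot = 2337.0260 * 1000 / 3600
m_dot = 649.2 kg/s


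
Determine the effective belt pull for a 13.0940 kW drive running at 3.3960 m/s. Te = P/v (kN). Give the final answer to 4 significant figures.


Te = P / v = 13.0940 / 3.3960
Te = 3.856 kN


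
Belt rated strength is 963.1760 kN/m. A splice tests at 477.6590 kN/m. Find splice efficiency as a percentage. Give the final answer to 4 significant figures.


Eff = 477.6590 / 963.1760 * 100
Eff = 49.59 %


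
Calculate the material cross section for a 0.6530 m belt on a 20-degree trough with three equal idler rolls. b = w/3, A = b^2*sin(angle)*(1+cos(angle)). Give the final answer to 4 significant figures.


b = 0.6530/3 = 0.217667 m
A = 0.217667^2 * sin(20 deg) * (1 + cos(20 deg))
A = 0.03143 m^2


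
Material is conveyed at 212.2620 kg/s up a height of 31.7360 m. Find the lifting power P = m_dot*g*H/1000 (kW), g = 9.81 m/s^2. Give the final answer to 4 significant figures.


P = 212.2620 * 9.81 * 31.7360 / 1000
P = 66.08 kW


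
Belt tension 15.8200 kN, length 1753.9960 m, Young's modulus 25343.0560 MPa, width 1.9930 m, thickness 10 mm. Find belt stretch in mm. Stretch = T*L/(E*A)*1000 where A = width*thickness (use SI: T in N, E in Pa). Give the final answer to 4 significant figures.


A = 1.9930 * 0.01 = 0.01993 m^2
Stretch = 15.8200*1000 * 1753.9960 / (25343.0560e6 * 0.01993) * 1000
Stretch = 54.94 mm


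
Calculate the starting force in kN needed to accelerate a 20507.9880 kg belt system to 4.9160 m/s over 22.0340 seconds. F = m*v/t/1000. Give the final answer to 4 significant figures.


F = 20507.9880 * 4.9160 / 22.0340 / 1000
F = 4.576 kN


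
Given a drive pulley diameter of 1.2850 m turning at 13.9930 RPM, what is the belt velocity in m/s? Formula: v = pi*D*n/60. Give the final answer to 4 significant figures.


v = pi * 1.2850 * 13.9930 / 60
v = 0.9415 m/s


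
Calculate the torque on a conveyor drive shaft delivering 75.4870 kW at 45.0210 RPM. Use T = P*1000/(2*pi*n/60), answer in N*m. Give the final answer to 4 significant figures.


omega = 2*pi*45.0210/60 = 4.71459 rad/s
T = 75.4870*1000 / 4.71459
T = 16010 N*m


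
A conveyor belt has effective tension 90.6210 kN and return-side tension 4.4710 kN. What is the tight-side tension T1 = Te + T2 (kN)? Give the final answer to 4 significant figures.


T1 = Te + T2 = 90.6210 + 4.4710
T1 = 95.09 kN


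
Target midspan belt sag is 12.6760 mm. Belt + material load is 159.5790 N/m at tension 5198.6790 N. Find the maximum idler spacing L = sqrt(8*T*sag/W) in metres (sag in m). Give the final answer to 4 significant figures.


sag = 12.6760/1000 = 0.012676 m
L = sqrt(8 * 5198.6790 * 0.012676 / 159.5790)
L = 1.818 m


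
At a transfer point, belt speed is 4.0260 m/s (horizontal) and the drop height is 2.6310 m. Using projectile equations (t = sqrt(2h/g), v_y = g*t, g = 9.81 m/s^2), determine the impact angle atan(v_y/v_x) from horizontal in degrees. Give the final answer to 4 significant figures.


t = sqrt(2*2.6310/9.81) = 0.732387 s
v_y = 9.81 * 0.732387 = 7.18472 m/s
angle = atan(7.18472 / 4.0260) = 60.74 deg


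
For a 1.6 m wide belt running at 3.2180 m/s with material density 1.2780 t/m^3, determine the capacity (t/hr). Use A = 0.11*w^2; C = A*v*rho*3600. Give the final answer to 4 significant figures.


A = 0.11 * 1.6^2 = 0.2816 m^2
C = 0.2816 * 3.2180 * 1.2780 * 3600
C = 4169 t/hr


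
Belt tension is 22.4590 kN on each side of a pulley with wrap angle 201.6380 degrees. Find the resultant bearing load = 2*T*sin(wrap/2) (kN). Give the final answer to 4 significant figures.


F = 2 * 22.4590 * sin(201.6380/2 deg)
F = 44.12 kN


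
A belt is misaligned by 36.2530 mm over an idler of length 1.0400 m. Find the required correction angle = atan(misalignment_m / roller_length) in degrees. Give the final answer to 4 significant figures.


misalign_m = 36.2530 / 1000 = 0.036253 m
angle = atan(0.036253 / 1.0400)
angle = 1.996 deg


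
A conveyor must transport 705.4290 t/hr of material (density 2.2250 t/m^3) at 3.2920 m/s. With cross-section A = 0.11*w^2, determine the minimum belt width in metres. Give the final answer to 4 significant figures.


A_req = 705.4290 / (3.2920 * 2.2250 * 3600) = 0.0267523 m^2
w = sqrt(0.0267523 / 0.11)
w = 0.4932 m


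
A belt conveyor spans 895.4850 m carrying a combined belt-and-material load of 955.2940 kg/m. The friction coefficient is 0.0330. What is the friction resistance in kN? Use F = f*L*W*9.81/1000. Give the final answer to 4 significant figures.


F = 0.0330 * 895.4850 * 955.2940 * 9.81 / 1000
F = 276.9 kN


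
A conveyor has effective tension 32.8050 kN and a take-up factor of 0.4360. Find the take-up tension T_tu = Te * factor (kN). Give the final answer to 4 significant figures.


T_tu = 32.8050 * 0.4360
T_tu = 14.30 kN


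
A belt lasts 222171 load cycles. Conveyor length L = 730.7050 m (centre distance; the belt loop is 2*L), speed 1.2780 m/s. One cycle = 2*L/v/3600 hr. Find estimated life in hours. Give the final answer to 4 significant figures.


cycle_time = 2 * 730.7050 / 1.2780 / 3600 = 0.317643 hr
life = 222171 * 0.317643 = 70570 hours


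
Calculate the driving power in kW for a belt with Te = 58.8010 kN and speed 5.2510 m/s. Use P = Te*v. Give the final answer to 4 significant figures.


P = Te * v = 58.8010 * 5.2510
P = 308.8 kW


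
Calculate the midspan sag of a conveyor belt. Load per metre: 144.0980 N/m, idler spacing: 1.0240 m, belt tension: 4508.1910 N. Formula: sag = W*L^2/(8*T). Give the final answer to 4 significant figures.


sag = 144.0980 * 1.0240^2 / (8 * 4508.1910)
sag = 0.004190 m


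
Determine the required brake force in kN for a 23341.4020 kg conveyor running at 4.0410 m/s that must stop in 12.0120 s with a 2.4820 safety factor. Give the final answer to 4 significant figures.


F = 23341.4020 * 4.0410 / 12.0120 * 2.4820 / 1000
F = 19.49 kN


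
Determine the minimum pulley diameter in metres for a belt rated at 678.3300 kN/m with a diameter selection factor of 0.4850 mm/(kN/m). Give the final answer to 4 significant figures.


D = 678.3300 * 0.4850 / 1000
D = 0.3290 m


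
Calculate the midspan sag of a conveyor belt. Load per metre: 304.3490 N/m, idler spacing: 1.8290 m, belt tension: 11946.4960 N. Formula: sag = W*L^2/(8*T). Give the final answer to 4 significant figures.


sag = 304.3490 * 1.8290^2 / (8 * 11946.4960)
sag = 0.01065 m


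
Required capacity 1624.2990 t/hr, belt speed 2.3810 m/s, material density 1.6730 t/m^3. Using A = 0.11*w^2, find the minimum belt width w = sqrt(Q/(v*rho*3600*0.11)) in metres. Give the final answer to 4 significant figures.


A_req = 1624.2990 / (2.3810 * 1.6730 * 3600) = 0.113268 m^2
w = sqrt(0.113268 / 0.11)
w = 1.015 m


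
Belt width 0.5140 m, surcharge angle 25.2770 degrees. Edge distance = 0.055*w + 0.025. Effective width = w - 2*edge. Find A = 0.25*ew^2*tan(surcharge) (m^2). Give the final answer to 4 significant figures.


edge = 0.055*0.5140 + 0.025 = 0.05327 m
ew = 0.5140 - 2*0.05327 = 0.40746 m
A = 0.25 * 0.40746^2 * tan(25.2770 deg)
A = 0.01960 m^2


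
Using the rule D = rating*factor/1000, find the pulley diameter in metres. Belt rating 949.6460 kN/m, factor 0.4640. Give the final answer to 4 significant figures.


D = 949.6460 * 0.4640 / 1000
D = 0.4406 m


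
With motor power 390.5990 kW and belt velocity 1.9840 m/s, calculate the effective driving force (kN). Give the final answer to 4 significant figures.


Te = P / v = 390.5990 / 1.9840
Te = 196.9 kN


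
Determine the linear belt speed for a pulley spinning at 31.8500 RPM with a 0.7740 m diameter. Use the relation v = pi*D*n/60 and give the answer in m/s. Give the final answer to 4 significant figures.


v = pi * 0.7740 * 31.8500 / 60
v = 1.291 m/s


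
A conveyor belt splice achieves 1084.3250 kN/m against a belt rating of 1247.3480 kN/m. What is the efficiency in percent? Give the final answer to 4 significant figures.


Eff = 1084.3250 / 1247.3480 * 100
Eff = 86.93 %


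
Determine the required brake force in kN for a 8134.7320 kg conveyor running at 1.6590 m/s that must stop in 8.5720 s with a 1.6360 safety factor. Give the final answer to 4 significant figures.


F = 8134.7320 * 1.6590 / 8.5720 * 1.6360 / 1000
F = 2.576 kN


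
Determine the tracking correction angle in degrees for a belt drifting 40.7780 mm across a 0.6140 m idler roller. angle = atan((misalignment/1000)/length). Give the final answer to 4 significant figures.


misalign_m = 40.7780 / 1000 = 0.040778 m
angle = atan(0.040778 / 0.6140)
angle = 3.800 deg


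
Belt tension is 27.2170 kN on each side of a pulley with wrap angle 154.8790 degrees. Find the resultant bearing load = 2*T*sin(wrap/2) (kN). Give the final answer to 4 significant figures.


F = 2 * 27.2170 * sin(154.8790/2 deg)
F = 53.13 kN


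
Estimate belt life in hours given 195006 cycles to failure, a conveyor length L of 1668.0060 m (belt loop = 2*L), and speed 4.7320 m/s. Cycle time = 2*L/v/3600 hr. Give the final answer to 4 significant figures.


cycle_time = 2 * 1668.0060 / 4.7320 / 3600 = 0.195831 hr
life = 195006 * 0.195831 = 38190 hours


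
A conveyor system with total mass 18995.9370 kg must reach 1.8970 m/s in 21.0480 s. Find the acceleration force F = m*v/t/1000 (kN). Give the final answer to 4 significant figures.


F = 18995.9370 * 1.8970 / 21.0480 / 1000
F = 1.712 kN


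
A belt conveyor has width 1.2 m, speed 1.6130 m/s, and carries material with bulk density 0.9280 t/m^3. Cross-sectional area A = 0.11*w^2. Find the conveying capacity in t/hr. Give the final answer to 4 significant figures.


A = 0.11 * 1.2^2 = 0.1584 m^2
C = 0.1584 * 1.6130 * 0.9280 * 3600
C = 853.6 t/hr


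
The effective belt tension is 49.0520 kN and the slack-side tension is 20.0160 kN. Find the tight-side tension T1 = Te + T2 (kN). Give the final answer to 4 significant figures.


T1 = Te + T2 = 49.0520 + 20.0160
T1 = 69.07 kN


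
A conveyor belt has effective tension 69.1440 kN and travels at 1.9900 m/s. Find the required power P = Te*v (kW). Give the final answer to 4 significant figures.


P = Te * v = 69.1440 * 1.9900
P = 137.6 kW


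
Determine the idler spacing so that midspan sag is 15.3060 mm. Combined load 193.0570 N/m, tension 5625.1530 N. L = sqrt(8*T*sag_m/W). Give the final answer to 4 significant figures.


sag = 15.3060/1000 = 0.015306 m
L = sqrt(8 * 5625.1530 * 0.015306 / 193.0570)
L = 1.889 m


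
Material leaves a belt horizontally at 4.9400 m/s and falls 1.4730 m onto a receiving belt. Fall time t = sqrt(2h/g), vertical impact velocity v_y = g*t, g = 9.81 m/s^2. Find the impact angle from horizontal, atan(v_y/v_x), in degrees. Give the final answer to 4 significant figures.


t = sqrt(2*1.4730/9.81) = 0.548002 s
v_y = 9.81 * 0.548002 = 5.3759 m/s
angle = atan(5.3759 / 4.9400) = 47.42 deg


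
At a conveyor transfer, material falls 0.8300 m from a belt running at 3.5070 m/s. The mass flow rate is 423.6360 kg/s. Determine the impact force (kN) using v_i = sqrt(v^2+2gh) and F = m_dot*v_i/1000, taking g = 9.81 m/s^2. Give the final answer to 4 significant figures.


v_i = sqrt(3.5070^2 + 2*9.81*0.8300) = 5.34637 m/s
F = 423.6360 * 5.34637 / 1000
F = 2.265 kN


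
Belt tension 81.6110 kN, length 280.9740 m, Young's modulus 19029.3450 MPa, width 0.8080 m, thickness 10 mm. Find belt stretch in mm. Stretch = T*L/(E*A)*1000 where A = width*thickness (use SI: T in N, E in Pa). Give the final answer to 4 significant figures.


A = 0.8080 * 0.01 = 0.00808 m^2
Stretch = 81.6110*1000 * 280.9740 / (19029.3450e6 * 0.00808) * 1000
Stretch = 149.1 mm


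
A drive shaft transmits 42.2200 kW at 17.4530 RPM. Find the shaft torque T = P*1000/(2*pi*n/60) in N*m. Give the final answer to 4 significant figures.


omega = 2*pi*17.4530/60 = 1.82767 rad/s
T = 42.2200*1000 / 1.82767
T = 23100 N*m


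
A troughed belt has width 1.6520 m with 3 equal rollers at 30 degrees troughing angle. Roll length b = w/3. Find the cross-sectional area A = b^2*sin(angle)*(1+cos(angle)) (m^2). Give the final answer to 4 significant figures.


b = 1.6520/3 = 0.550667 m
A = 0.550667^2 * sin(30 deg) * (1 + cos(30 deg))
A = 0.2829 m^2


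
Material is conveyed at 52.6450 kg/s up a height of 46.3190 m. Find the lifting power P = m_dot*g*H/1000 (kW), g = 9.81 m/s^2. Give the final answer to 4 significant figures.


P = 52.6450 * 9.81 * 46.3190 / 1000
P = 23.92 kW


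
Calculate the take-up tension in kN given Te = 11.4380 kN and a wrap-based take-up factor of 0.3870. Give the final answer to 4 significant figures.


T_tu = 11.4380 * 0.3870
T_tu = 4.427 kN


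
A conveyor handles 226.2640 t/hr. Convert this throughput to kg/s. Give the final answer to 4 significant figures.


m_dot = 226.2640 * 1000 / 3600
m_dot = 62.85 kg/s


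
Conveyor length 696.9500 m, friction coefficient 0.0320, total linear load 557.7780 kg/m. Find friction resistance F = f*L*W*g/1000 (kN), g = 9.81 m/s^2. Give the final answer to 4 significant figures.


F = 0.0320 * 696.9500 * 557.7780 * 9.81 / 1000
F = 122.0 kN


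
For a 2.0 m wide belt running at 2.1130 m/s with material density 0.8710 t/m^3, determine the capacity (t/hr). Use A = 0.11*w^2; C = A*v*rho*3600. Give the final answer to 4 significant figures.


A = 0.11 * 2.0^2 = 0.44 m^2
C = 0.44 * 2.1130 * 0.8710 * 3600
C = 2915 t/hr


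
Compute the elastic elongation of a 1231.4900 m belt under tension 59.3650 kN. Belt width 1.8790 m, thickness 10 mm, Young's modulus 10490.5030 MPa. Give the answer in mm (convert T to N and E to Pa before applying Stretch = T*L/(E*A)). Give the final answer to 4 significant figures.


A = 1.8790 * 0.01 = 0.01879 m^2
Stretch = 59.3650*1000 * 1231.4900 / (10490.5030e6 * 0.01879) * 1000
Stretch = 370.9 mm
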